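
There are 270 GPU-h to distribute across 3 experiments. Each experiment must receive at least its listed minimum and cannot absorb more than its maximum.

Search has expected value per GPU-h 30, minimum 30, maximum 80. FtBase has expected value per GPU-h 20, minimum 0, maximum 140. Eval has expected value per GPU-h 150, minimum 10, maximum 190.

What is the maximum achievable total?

30900

Meeting every minimum uses 30+0+10 = 40 GPU-h, leaving 230.
Rank by expected value per GPU-h: Eval 150 > Search 30 > FtBase 20.
Eval takes 180 more to reach its cap of 190 → 50 left.
Search takes 50 more to reach its cap of 80 → 0 left.
Total = 30×80 + 150×190 = 30900.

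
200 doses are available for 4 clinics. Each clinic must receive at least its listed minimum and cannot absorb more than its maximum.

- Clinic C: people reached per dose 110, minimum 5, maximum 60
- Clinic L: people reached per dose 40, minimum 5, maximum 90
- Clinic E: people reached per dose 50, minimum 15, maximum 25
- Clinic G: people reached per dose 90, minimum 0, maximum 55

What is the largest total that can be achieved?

15200

Meeting every minimum uses 5+5+15+0 = 25 doses, leaving 175.
Order the clinics by people reached per dose: Clinic C 110 > Clinic G 90 > Clinic E 50 > Clinic L 40.
Give Clinic C 55 more to hit its cap of 60 ; 120 left.
Give Clinic G 55 more to hit its cap of 55 ; 65 left.
Clinic E takes 10 more to reach its cap of 25 ; 55 left.
Clinic L: +55 (room for 85) → 60. Pool exhausted.
Total = 110×60 + 40×60 + 50×25 + 90×55 = 15200.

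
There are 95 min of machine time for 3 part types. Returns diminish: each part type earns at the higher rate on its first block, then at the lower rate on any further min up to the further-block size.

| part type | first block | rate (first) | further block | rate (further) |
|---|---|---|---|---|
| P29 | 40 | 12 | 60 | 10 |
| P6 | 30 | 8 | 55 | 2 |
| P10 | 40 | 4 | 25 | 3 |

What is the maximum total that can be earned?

Order all 6 blocks by rate: P29/first 12 > P29/second 10 > P6/first 8 > P10/first 4 > P10/second 3 > P6/second 2.
P29 first at 12: fill all 40 — 55 left.
P29/second: +55 of 60 at 10; pool empty.
Total = 12×40 + 10×55 = 1030.

1030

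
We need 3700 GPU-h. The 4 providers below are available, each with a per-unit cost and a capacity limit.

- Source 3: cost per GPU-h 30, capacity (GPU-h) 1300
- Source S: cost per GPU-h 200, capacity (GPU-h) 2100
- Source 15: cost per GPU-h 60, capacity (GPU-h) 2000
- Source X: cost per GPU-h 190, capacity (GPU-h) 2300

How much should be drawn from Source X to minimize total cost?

Fill from the cheapest provider first.
Take 1300 from Source 3 at 30 — need 2400 more.
Source 15 at 60: take all 2000 GPU-h — 400 still needed.
Source X at 190: take 400 of its 2300 — requirement met.
Source S: unused.

400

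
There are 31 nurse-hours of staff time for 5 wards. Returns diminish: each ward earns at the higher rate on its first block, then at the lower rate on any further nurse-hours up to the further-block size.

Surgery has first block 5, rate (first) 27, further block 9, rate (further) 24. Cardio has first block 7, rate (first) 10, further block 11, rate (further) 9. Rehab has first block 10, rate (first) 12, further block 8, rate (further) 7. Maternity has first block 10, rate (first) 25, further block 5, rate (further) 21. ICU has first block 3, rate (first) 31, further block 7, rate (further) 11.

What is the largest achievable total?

778

Rank every tier by rate: ICU/T1 31 > Surgery/T1 27 > Maternity/T1 25 > Surgery/T2 24 > Maternity/T2 21 > Rehab/T1 12 > ICU/T2 11 > Cardio/T1 10 > Cardio/T2 9 > Rehab/T2 7.
ICU T1 at 31: fill all 3 — 28 left.
Surgery T1 at 27: fill all 5 — 23 left.
Fill Maternity T1 block (10 at 25) — 13 left.
Surgery/T2 (24): +9 — 4 left.
Maternity T2 at 21: only 4 left, fill 4.
Total = 31×3 + 27×5 + 25×10 + 24×9 + 21×4 = 778.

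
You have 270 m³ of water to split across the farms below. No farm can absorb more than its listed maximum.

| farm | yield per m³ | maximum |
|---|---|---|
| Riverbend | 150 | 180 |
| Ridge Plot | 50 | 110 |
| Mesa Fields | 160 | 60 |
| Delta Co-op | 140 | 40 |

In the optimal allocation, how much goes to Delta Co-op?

Order the farms by yield per m³: Mesa Fields 160 > Riverbend 150 > Delta Co-op 140 > Ridge Plot 50.
Give Mesa Fields 60 to hit its cap of 60 ; 210 left.
Riverbend takes 180 to reach its cap of 180 ; 30 left.
Delta Co-op has room for 40 but only 30 remain, so it gets 30.

30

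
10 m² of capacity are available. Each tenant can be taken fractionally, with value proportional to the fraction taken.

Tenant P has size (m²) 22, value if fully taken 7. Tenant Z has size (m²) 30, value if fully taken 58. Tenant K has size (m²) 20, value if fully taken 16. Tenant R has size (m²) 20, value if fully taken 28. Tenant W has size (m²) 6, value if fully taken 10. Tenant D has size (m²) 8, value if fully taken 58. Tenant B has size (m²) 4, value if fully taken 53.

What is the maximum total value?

Sort by value density: Tenant B 53/4≈13.2, Tenant D 58/8≈7.25, Tenant Z 58/30≈1.93, Tenant W 10/6≈1.67, Tenant R 28/20≈1.4, Tenant K 16/20≈0.8, Tenant P 7/22≈0.318.
Take all of Tenant B (4 m², value 53) → 6 m² left.
Only 6 m² remain; take 6/8 of Tenant D for value 58×6/8 = 43.5.
Total value = 96.5.

96.5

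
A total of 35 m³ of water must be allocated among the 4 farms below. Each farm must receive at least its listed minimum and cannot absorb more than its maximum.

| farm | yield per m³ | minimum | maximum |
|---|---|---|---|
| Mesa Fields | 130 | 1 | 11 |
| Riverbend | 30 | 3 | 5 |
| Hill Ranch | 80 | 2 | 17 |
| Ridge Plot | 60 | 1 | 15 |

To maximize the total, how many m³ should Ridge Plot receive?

4

Meeting every minimum uses 1+3+2+1 = 7 m³, leaving 28.
Rank by yield per m³: Mesa Fields 130 > Hill Ranch 80 > Ridge Plot 60 > Riverbend 30.
Mesa Fields takes 10 more to reach its cap of 11 ; 18 left.
Give Hill Ranch 15 more to hit its cap of 17 ; 3 left.
Ridge Plot has room for 14 more but only 3 remain, so it gets 4.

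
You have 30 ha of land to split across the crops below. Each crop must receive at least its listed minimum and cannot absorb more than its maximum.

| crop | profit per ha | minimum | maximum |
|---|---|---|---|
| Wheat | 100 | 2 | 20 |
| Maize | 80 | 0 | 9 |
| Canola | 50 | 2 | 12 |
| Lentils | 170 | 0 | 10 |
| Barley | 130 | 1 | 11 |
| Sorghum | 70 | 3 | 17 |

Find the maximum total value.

Meeting every minimum uses 2+0+2+0+1+3 = 8 ha, leaving 22.
Highest profit per ha first: Lentils 170 > Barley 130 > Wheat 100 > Maize 80 > Sorghum 70 > Canola 50.
Lentils: +10 to 10 (cap) ; 12 left.
Give Barley 10 more to hit its cap of 11 ; 2 left.
Wheat: +2 (room for 18) → 4. Pool exhausted.
Total = 100×4 + 50×2 + 170×10 + 130×11 + 70×3 = 3840.

3840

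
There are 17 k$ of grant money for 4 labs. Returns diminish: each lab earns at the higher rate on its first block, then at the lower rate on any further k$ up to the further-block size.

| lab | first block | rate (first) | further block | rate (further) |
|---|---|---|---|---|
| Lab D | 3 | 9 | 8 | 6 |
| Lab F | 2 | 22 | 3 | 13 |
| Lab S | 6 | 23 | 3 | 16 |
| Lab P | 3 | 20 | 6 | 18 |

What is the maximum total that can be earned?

Rank every tier by rate: Lab S/tier1 23 > Lab F/tier1 22 > Lab P/tier1 20 > Lab P/tier2 18 > Lab S/tier2 16 > Lab F/tier2 13 > Lab D/tier1 9 > Lab D/tier2 6.
Lab S tier1 at 23: fill all 6 → 11 left.
Lab F/tier1 (22): +2 → 9 left.
Fill Lab P tier1 block (3 at 20) → 6 left.
Fill Lab P tier2 block (6 at 18) → 0 left.
Total = 23×6 + 22×2 + 20×3 + 18×6 = 350.

350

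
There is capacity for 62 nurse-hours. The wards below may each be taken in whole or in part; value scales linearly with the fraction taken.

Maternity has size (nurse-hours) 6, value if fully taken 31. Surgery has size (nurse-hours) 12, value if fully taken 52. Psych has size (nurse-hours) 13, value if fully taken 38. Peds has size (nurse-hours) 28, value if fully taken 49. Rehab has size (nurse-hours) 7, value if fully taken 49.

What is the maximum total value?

212

Sort by value density: Rehab 49/7≈7, Maternity 31/6≈5.17, Surgery 52/12≈4.33, Psych 38/13≈2.92, Peds 49/28≈1.75.
Rehab: take in full, 7 nurse-hours for value 49 — 55 left.
Take all of Maternity (6 nurse-hours, value 31) — 49 nurse-hours left.
All 12 nurse-hours of Surgery fit (value 52) — 37 remain.
Psych: take in full, 13 nurse-hours for value 38 — 24 left.
Only 24 nurse-hours remain; take 24/28 of Peds for value 49×24/28 = 42.
Total value = 212.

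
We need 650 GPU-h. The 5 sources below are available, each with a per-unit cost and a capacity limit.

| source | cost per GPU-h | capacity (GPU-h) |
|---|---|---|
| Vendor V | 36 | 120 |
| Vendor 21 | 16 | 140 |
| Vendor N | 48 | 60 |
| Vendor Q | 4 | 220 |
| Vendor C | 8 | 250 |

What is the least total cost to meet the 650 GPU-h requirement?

Fill from the cheapest source first.
Vendor Q (4): use full 220 → 430 GPU-h to go.
Take 250 from Vendor C at 8 → need 180 more.
Take 140 from Vendor 21 at 16 → need 40 more.
Take 40 from Vendor V at 36 to finish.
Vendor N: unused.
Cost = 220×4 + 250×8 + 140×16 + 40×36 = 6560.

6560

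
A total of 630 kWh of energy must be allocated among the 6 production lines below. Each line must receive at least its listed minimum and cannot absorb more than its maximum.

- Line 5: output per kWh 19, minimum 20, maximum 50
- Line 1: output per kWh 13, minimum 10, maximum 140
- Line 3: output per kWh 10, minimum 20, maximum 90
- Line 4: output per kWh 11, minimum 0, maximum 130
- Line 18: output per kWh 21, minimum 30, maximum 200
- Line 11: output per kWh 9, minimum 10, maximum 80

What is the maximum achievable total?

Meeting every minimum uses 20+10+20+0+30+10 = 90 kWh, leaving 540.
Highest output per kWh first: Line 18 21 > Line 5 19 > Line 1 13 > Line 4 11 > Line 3 10 > Line 11 9.
Line 18 takes 170 more to reach its cap of 200 — 370 left.
Line 5: +30 to 50 (cap) — 340 left.
Line 1 takes 130 more to reach its cap of 140 — 210 left.
Give Line 4 130 more to hit its cap of 130 — 80 left.
Give Line 3 70 more to hit its cap of 90 — 10 left.
Line 11: +10 (room for 70) → 20. Pool exhausted.
Total = 19×50 + 13×140 + 10×90 + 11×130 + 21×200 + 9×20 = 9480.

9480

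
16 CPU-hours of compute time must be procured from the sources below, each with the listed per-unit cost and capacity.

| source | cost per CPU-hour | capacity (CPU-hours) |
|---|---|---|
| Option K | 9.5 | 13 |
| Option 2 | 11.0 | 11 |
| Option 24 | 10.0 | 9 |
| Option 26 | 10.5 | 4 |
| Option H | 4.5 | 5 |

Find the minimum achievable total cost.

Use sources in increasing cost order.
Option H (4.5): use full 5 — 11 CPU-hours to go.
Option K (9.5): take the remaining 11 — done.
Option 24, Option 26, Option 2: unused.
Cost = 5×4.5 + 11×9.5 = 127.

127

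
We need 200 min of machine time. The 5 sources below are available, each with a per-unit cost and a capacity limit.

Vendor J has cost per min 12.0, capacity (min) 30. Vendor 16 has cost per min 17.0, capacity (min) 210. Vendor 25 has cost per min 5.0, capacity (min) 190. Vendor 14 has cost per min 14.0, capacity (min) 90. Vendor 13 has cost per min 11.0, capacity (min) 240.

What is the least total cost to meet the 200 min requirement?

Use sources in increasing cost order.
Take 190 from Vendor 25 at 5.0 ; need 10 more.
Vendor 13 at 11.0: take 10 of its 240 ; requirement met.
Vendor J, Vendor 14, Vendor 16: unused.
Cost = 190×5.0 + 10×11.0 = 1060.

1060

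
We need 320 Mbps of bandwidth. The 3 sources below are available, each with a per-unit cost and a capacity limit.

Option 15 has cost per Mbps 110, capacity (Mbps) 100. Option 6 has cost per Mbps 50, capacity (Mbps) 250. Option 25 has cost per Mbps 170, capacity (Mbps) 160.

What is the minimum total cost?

20200

Fill from the cheapest source first.
Option 6 (50): use full 250 ; 70 Mbps to go.
Option 15 (110): take the remaining 70 ; done.
Option 25: unused.
Cost = 250×50 + 70×110 = 20200.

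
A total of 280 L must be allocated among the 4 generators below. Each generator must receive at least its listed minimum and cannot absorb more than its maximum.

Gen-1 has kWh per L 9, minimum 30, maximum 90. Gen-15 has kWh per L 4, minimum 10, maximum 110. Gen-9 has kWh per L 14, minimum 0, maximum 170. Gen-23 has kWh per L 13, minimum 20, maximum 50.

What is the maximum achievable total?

Meeting every minimum uses 30+10+0+20 = 60 L, leaving 220.
Rank by kWh per L: Gen-9 14 > Gen-23 13 > Gen-1 9 > Gen-15 4.
Gen-9: +170 to 170 (cap) ; 50 left.
Gen-23: +30 to 50 (cap) ; 20 left.
Gen-1: +20 (room for 60) → 50. Pool exhausted.
Total = 9×50 + 4×10 + 14×170 + 13×50 = 3520.

3520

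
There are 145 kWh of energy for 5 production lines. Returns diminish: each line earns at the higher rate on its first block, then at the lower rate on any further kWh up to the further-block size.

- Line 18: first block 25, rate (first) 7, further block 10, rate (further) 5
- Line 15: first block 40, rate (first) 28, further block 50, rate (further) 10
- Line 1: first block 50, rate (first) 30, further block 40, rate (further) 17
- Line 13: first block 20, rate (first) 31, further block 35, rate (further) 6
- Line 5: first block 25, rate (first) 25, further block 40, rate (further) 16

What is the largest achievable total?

4035

Order all 10 blocks by rate: Line 13/tier1 31 > Line 1/tier1 30 > Line 15/tier1 28 > Line 5/tier1 25 > Line 1/tier2 17 > Line 5/tier2 16 > Line 15/tier2 10 > Line 18/tier1 7 > Line 13/tier2 6 > Line 18/tier2 5.
Line 13/tier1 (31): +20 → 125 left.
Line 1 tier1 at 30: fill all 50 → 75 left.
Line 15/tier1 (28): +40 → 35 left.
Fill Line 5 tier1 block (25 at 25) → 10 left.
Line 1 tier2 at 17: only 10 left, fill 10.
Total = 31×20 + 30×50 + 28×40 + 25×25 + 17×10 = 4035.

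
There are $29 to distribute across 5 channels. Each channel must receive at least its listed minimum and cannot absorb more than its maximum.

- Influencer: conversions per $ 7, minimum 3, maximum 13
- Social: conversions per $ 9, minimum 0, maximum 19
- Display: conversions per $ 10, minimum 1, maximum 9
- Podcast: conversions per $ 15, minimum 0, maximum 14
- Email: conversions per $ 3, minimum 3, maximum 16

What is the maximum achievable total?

330

Meeting every minimum uses 3+0+1+0+3 = 7 $, leaving 22.
Rank by conversions per $: Podcast 15 > Display 10 > Social 9 > Influencer 7 > Email 3.
Give Podcast 14 more to hit its cap of 14 — 8 left.
Give Display 8 more to hit its cap of 9 — 0 left.
Total = 7×3 + 10×9 + 15×14 + 3×3 = 330.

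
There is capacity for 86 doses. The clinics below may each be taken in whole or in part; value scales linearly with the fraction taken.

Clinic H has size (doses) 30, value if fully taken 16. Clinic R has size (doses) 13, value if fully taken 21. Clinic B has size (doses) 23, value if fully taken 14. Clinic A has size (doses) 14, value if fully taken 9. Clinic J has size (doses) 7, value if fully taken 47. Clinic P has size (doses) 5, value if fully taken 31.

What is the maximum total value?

134.8

Sort by value density: Clinic J 47/7≈6.71, Clinic P 31/5≈6.2, Clinic R 21/13≈1.62, Clinic A 9/14≈0.643, Clinic B 14/23≈0.609, Clinic H 16/30≈0.533.
Take all of Clinic J (7 doses, value 47) → 79 doses left.
All 5 doses of Clinic P fit (value 31) → 74 remain.
All 13 doses of Clinic R fit (value 21) → 61 remain.
Clinic A: take in full, 14 doses for value 9 → 47 left.
Take all of Clinic B (23 doses, value 14) → 24 doses left.
Fill the last 24 doses with part of Clinic H: 24/30 of it earns 12.8.
Total value = 134.8.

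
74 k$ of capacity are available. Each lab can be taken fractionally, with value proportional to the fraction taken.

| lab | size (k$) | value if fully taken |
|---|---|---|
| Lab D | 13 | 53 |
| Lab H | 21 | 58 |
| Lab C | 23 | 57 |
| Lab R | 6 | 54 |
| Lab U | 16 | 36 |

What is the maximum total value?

Sort by value density: Lab R 54/6≈9, Lab D 53/13≈4.08, Lab H 58/21≈2.76, Lab C 57/23≈2.48, Lab U 36/16≈2.25.
Take all of Lab R (6 k$, value 54) ; 68 k$ left.
Lab D: take in full, 13 k$ for value 53 ; 55 left.
Lab H: take in full, 21 k$ for value 58 ; 34 left.
All 23 k$ of Lab C fit (value 57) ; 11 remain.
Fill the last 11 k$ with part of Lab U: 11/16 of it earns 24.75.
Total value = 246.75.

246.75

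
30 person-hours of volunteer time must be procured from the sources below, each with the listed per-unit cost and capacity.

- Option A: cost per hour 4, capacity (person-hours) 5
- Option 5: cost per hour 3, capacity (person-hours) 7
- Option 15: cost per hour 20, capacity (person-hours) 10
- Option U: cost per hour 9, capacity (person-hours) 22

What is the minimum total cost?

203

Cheapest first:
Option 5 (3): use full 7 — 23 person-hours to go.
Option A at 4: take all 5 person-hours — 18 still needed.
Take 18 from Option U at 9 to finish.
Option 15: unused.
Cost = 7×3 + 5×4 + 18×9 = 203.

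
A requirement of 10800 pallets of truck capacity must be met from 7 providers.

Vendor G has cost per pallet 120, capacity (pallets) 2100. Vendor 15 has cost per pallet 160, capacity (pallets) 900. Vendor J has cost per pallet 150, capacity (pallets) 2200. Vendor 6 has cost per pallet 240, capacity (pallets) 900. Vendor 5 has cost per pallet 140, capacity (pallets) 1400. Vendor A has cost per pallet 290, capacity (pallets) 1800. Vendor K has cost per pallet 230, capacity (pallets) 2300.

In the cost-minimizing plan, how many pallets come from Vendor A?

1000

Use providers in increasing cost order.
Vendor G (120): use full 2100 → 8700 pallets to go.
Take 1400 from Vendor 5 at 140 → need 7300 more.
Take 2200 from Vendor J at 150 → need 5100 more.
Take 900 from Vendor 15 at 160 → need 4200 more.
Vendor K (230): use full 2300 → 1900 pallets to go.
Vendor 6 (240): use full 900 → 1000 pallets to go.
Vendor A at 290: take 1000 of its 1800 → requirement met.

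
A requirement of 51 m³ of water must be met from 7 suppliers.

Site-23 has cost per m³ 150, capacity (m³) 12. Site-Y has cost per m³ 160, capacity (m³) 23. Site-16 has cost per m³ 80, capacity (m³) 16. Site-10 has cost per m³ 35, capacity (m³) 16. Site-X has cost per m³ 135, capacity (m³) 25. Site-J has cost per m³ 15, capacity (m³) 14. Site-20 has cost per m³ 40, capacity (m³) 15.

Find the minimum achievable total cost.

1850

Cheapest first:
Site-J (15): use full 14 → 37 m³ to go.
Take 16 from Site-10 at 35 → need 21 more.
Site-20 at 40: take all 15 m³ → 6 still needed.
Site-16 (80): take the remaining 6 → done.
Site-X, Site-23, Site-Y: unused.
Cost = 14×15 + 16×35 + 15×40 + 6×80 = 1850.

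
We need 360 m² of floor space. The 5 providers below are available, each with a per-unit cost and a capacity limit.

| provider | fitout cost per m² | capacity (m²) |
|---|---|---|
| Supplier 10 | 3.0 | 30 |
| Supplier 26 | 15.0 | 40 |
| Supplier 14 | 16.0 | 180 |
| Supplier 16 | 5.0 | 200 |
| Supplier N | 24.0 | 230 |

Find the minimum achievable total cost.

Use providers in increasing cost order.
Supplier 10 (3.0): use full 30 ; 330 m² to go.
Take 200 from Supplier 16 at 5.0 ; need 130 more.
Take 40 from Supplier 26 at 15.0 ; need 90 more.
Supplier 14 (16.0): take the remaining 90 ; done.
Supplier N: unused.
Cost = 30×3.0 + 200×5.0 + 40×15.0 + 90×16.0 = 3130.

3130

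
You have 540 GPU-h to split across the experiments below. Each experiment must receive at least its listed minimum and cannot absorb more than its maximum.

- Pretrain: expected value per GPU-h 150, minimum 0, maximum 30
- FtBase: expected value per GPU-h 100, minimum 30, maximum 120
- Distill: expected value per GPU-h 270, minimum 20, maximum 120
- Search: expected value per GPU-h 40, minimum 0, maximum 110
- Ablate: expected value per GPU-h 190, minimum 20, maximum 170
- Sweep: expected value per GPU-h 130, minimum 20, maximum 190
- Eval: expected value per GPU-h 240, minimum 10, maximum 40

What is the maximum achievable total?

101300

Meeting every minimum uses 0+30+20+0+20+20+10 = 100 GPU-h, leaving 440.
Order the experiments by expected value per GPU-h: Distill 270 > Eval 240 > Ablate 190 > Pretrain 150 > Sweep 130 > FtBase 100 > Search 40.
Distill takes 100 more to reach its cap of 120 ; 340 left.
Eval: +30 to 40 (cap) ; 310 left.
Ablate takes 150 more to reach its cap of 170 ; 160 left.
Pretrain: +30 to 30 (cap) ; 130 left.
Only 130 left; Sweep takes them to reach 150.
Total = 150×30 + 100×30 + 270×120 + 190×170 + 130×150 + 240×40 = 101300.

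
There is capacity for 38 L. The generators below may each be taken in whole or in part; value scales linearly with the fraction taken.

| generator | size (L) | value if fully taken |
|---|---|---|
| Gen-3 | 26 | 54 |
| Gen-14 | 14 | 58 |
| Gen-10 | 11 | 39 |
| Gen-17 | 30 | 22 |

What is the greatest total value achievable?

Sort by value density: Gen-14 58/14≈4.14, Gen-10 39/11≈3.55, Gen-3 54/26≈2.08, Gen-17 22/30≈0.733.
Take all of Gen-14 (14 L, value 58) — 24 L left.
All 11 L of Gen-10 fit (value 39) — 13 remain.
Fill the last 13 L with part of Gen-3: 13/26 of it earns 27.
Total value = 124.

124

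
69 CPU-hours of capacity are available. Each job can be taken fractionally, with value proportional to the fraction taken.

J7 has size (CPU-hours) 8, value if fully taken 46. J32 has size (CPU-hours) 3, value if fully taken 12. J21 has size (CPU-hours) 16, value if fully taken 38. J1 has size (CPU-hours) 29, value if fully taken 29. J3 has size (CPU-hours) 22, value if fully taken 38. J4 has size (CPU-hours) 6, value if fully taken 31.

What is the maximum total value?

Best value per unit of size first: J7 46/8≈5.75, J4 31/6≈5.17, J32 12/3≈4, J21 38/16≈2.38, J3 38/22≈1.73, J1 29/29≈1.
J7: take in full, 8 CPU-hours for value 46 ; 61 left.
J4: take in full, 6 CPU-hours for value 31 ; 55 left.
J32: take in full, 3 CPU-hours for value 12 ; 52 left.
J21: take in full, 16 CPU-hours for value 38 ; 36 left.
All 22 CPU-hours of J3 fit (value 38) ; 14 remain.
14 CPU-hours left: a 14/29 share of J1 gives 29×14/29 = 14.
Total value = 179.

179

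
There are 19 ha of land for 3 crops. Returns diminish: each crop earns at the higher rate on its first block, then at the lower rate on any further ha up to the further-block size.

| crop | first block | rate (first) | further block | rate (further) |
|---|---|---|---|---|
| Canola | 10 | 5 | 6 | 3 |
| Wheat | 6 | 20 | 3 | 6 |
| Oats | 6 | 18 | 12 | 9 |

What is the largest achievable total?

Rank every tier by rate: Wheat/first 20 > Oats/first 18 > Oats/second 9 > Wheat/second 6 > Canola/first 5 > Canola/second 3.
Wheat first at 20: fill all 6 ; 13 left.
Oats first at 18: fill all 6 ; 7 left.
Oats second at 9: only 7 left, fill 7.
Total = 20×6 + 18×6 + 9×7 = 291.

291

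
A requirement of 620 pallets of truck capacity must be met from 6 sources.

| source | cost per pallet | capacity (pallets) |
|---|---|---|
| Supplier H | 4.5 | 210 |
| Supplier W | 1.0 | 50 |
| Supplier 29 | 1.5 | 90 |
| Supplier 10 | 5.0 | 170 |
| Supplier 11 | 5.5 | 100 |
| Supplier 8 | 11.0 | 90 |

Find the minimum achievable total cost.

Cheapest first:
Take 50 from Supplier W at 1.0 — need 570 more.
Supplier 29 at 1.5: take all 90 pallets — 480 still needed.
Supplier H at 4.5: take all 210 pallets — 270 still needed.
Take 170 from Supplier 10 at 5.0 — need 100 more.
Supplier 11 (5.5): use full 100 — 0 pallets to go.
Supplier 8: unused.
Cost = 50×1.0 + 90×1.5 + 210×4.5 + 170×5.0 + 100×5.5 = 2530.

2530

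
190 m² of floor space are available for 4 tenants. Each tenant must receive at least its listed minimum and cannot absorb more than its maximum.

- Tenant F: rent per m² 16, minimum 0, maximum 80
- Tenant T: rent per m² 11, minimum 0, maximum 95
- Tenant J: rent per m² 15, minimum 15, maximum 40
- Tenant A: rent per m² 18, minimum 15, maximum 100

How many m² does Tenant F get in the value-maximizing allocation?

75

Meeting every minimum uses 0+0+15+15 = 30 m², leaving 160.
Rank by rent per m²: Tenant A 18 > Tenant F 16 > Tenant J 15 > Tenant T 11.
Tenant A: +85 to 100 (cap) — 75 left.
Tenant F has room for 80 more but only 75 remain, so it gets 75.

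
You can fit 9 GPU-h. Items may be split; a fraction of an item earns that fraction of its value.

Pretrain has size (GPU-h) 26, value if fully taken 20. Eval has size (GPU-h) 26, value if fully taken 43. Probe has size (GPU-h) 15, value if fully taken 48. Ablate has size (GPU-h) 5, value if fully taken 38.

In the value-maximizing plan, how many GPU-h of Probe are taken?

Sort by value density: Ablate 38/5≈7.6, Probe 48/15≈3.2, Eval 43/26≈1.65, Pretrain 20/26≈0.769.
Ablate: take in full, 5 GPU-h for value 38 → 4 left.
4 GPU-h left: a 4/15 share of Probe gives 48×4/15 = 12.8.

4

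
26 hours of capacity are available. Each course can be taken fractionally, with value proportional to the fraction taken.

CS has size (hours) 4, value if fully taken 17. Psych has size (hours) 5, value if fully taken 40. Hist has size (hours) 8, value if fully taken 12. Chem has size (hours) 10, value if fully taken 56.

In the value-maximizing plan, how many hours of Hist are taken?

7

Rank by value-to-size ratio: Psych 40/5≈8, Chem 56/10≈5.6, CS 17/4≈4.25, Hist 12/8≈1.5.
Psych: take in full, 5 hours for value 40 ; 21 left.
All 10 hours of Chem fit (value 56) ; 11 remain.
All 4 hours of CS fit (value 17) ; 7 remain.
Fill the last 7 hours with part of Hist: 7/8 of it earns 10.5.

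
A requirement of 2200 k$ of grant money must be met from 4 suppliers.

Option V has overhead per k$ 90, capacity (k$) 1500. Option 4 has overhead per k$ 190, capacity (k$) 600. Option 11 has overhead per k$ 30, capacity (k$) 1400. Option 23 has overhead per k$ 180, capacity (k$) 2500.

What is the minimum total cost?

114000

Fill from the cheapest supplier first.
Option 11 at 30: take all 1400 k$ — 800 still needed.
Option V (90): take the remaining 800 — done.
Option 23, Option 4: unused.
Cost = 1400×30 + 800×90 = 114000.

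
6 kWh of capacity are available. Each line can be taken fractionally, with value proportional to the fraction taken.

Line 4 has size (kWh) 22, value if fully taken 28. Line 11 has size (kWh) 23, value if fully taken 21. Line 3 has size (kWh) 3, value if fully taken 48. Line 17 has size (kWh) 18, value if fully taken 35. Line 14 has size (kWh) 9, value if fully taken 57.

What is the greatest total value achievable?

Rank by value-to-size ratio: Line 3 48/3≈16, Line 14 57/9≈6.33, Line 17 35/18≈1.94, Line 4 28/22≈1.27, Line 11 21/23≈0.913.
All 3 kWh of Line 3 fit (value 48) — 3 remain.
Fill the last 3 kWh with part of Line 14: 3/9 of it earns 19.
Total value = 67.

67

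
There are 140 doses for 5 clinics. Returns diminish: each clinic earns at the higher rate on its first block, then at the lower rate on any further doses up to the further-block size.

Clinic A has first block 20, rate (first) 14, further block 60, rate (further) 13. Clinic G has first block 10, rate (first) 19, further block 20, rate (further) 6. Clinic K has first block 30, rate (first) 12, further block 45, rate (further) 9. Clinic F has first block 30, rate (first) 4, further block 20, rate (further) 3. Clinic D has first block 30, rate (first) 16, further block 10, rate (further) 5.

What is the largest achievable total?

1970

Order all 10 blocks by rate: Clinic G/T1 19 > Clinic D/T1 16 > Clinic A/T1 14 > Clinic A/T2 13 > Clinic K/T1 12 > Clinic K/T2 9 > Clinic G/T2 6 > Clinic D/T2 5 > Clinic F/T1 4 > Clinic F/T2 3.
Clinic G/T1 (19): +10 ; 130 left.
Clinic D T1 at 16: fill all 30 ; 100 left.
Clinic A/T1 (14): +20 ; 80 left.
Fill Clinic A T2 block (60 at 13) ; 20 left.
Clinic K T1 at 12: only 20 left, fill 20.
Total = 19×10 + 16×30 + 14×20 + 13×60 + 12×20 = 1970.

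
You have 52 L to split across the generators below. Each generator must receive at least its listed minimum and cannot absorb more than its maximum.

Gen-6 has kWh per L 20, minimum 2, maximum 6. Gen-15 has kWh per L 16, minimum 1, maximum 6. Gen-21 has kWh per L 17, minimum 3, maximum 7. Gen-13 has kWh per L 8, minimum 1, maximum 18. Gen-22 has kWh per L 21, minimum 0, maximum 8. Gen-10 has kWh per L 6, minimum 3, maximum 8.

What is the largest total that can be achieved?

689

Meeting every minimum uses 2+1+3+1+0+3 = 10 L, leaving 42.
Highest kWh per L first: Gen-22 21 > Gen-6 20 > Gen-21 17 > Gen-15 16 > Gen-13 8 > Gen-10 6.
Give Gen-22 8 more to hit its cap of 8 ; 34 left.
Gen-6 takes 4 more to reach its cap of 6 ; 30 left.
Gen-21 takes 4 more to reach its cap of 7 ; 26 left.
Gen-15 takes 5 more to reach its cap of 6 ; 21 left.
Give Gen-13 17 more to hit its cap of 18 ; 4 left.
Gen-10 has room for 5 more but only 4 remain, so it gets 7.
Total = 20×6 + 16×6 + 17×7 + 8×18 + 21×8 + 6×7 = 689.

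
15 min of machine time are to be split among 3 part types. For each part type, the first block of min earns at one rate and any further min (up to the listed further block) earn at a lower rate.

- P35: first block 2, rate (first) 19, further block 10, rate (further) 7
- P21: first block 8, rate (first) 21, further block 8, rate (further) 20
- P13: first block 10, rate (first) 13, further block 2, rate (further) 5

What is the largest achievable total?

308

Order all 6 blocks by rate: P21/first 21 > P21/second 20 > P35/first 19 > P13/first 13 > P35/second 7 > P13/second 5.
Fill P21 first block (8 at 21) — 7 left.
P21 second at 20: only 7 left, fill 7.
Total = 21×8 + 20×7 = 308.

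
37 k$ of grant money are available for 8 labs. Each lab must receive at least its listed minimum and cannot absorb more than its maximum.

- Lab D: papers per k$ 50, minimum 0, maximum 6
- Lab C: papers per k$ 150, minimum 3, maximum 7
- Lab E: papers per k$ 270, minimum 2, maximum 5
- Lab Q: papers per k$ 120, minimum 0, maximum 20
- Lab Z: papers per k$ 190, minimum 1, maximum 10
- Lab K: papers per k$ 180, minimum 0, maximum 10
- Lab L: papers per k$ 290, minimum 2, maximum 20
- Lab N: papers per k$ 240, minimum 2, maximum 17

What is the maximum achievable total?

Meeting every minimum uses 0+3+2+0+1+0+2+2 = 10 k$, leaving 27.
Rank by papers per k$: Lab L 290 > Lab E 270 > Lab N 240 > Lab Z 190 > Lab K 180 > Lab C 150 > Lab Q 120 > Lab D 50.
Lab L takes 18 more to reach its cap of 20 → 9 left.
Lab E takes 3 more to reach its cap of 5 → 6 left.
Only 6 left; Lab N takes them to reach 8.
Total = 150×3 + 270×5 + 190×1 + 290×20 + 240×8 = 9710.

9710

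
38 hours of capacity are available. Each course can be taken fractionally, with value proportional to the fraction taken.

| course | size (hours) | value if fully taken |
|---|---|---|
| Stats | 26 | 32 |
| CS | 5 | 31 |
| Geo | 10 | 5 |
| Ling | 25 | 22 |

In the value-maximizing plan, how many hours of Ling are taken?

Rank by value-to-size ratio: CS 31/5≈6.2, Stats 32/26≈1.23, Ling 22/25≈0.88, Geo 5/10≈0.5.
CS: take in full, 5 hours for value 31 ; 33 left.
Stats: take in full, 26 hours for value 32 ; 7 left.
7 hours left: a 7/25 share of Ling gives 22×7/25 = 6.16.

7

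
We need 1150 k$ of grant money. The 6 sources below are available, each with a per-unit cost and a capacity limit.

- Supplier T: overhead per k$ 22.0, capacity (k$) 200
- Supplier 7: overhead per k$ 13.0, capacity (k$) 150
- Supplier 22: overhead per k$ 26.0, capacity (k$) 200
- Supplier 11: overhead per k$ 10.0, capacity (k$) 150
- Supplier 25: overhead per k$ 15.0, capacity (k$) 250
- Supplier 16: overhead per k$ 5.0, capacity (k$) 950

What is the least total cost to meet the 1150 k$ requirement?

Use sources in increasing cost order.
Supplier 16 at 5.0: take all 950 k$ → 200 still needed.
Take 150 from Supplier 11 at 10.0 → need 50 more.
Take 50 from Supplier 7 at 13.0 to finish.
Supplier 25, Supplier T, Supplier 22: unused.
Cost = 950×5.0 + 150×10.0 + 50×13.0 = 6900.

6900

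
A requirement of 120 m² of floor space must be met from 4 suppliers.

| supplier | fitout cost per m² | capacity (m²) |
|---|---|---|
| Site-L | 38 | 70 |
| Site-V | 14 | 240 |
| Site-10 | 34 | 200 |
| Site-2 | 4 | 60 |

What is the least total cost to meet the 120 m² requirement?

Cheapest first:
Site-2 (4): use full 60 ; 60 m² to go.
Take 60 from Site-V at 14 to finish.
Site-10, Site-L: unused.
Cost = 60×4 + 60×14 = 1080.

1080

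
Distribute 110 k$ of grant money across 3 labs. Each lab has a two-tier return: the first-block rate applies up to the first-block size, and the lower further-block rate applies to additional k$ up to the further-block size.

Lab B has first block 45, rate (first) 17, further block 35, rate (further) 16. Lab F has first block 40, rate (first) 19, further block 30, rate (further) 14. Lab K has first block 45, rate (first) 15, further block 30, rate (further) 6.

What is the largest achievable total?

1925

Rank every tier by rate: Lab F/first 19 > Lab B/first 17 > Lab B/second 16 > Lab K/first 15 > Lab F/second 14 > Lab K/second 6.
Lab F first at 19: fill all 40 → 70 left.
Lab B/first (17): +45 → 25 left.
25 remain; put them into Lab B second at 16.
Total = 19×40 + 17×45 + 16×25 = 1925.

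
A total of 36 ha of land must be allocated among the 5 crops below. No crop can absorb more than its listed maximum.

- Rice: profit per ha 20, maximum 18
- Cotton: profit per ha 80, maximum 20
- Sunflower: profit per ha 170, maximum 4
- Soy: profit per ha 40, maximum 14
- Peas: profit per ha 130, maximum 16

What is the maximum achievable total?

4040

Rank by profit per ha: Sunflower 170 > Peas 130 > Cotton 80 > Soy 40 > Rice 20.
Sunflower takes 4 to reach its cap of 4 — 32 left.
Peas: +16 to 16 (cap) — 16 left.
Cotton: +16 (room for 20) → 16. Pool exhausted.
Total = 80×16 + 170×4 + 130×16 = 4040.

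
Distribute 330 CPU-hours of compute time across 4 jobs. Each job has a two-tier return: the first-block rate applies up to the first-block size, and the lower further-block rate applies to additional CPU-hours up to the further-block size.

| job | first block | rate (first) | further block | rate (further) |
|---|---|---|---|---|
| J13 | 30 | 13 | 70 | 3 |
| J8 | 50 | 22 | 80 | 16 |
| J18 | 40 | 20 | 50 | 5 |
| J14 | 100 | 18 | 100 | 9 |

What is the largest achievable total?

5640

Treat each block as its own option and order by rate: J8/tier1 22 > J18/tier1 20 > J14/tier1 18 > J8/tier2 16 > J13/tier1 13 > J14/tier2 9 > J18/tier2 5 > J13/tier2 3.
J8 tier1 at 22: fill all 50 ; 280 left.
J18/tier1 (20): +40 ; 240 left.
J14/tier1 (18): +100 ; 140 left.
J8/tier2 (16): +80 ; 60 left.
J13 tier1 at 13: fill all 30 ; 30 left.
J14 tier2 at 9: only 30 left, fill 30.
Total = 22×50 + 20×40 + 18×100 + 16×80 + 13×30 + 9×30 = 5640.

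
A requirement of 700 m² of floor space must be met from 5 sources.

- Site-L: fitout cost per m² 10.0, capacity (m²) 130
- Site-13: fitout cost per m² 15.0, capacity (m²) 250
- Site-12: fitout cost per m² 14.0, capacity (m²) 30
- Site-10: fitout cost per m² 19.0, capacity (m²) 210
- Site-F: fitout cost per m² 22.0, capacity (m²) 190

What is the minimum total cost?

Use sources in increasing cost order.
Take 130 from Site-L at 10.0 → need 570 more.
Site-12 (14.0): use full 30 → 540 m² to go.
Site-13 (15.0): use full 250 → 290 m² to go.
Take 210 from Site-10 at 19.0 → need 80 more.
Site-F (22.0): take the remaining 80 → done.
Cost = 130×10.0 + 30×14.0 + 250×15.0 + 210×19.0 + 80×22.0 = 11220.

11220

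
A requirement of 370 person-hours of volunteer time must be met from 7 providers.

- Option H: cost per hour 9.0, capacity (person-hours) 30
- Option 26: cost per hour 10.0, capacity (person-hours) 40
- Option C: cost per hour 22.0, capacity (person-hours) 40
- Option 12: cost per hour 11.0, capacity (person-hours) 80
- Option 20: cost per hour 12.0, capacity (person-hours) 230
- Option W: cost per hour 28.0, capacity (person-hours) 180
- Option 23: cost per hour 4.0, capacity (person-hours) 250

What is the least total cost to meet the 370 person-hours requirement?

2220

Fill from the cheapest provider first.
Option 23 (4.0): use full 250 — 120 person-hours to go.
Take 30 from Option H at 9.0 — need 90 more.
Option 26 (10.0): use full 40 — 50 person-hours to go.
Option 12 (11.0): take the remaining 50 — done.
Option 20, Option C, Option W: unused.
Cost = 250×4.0 + 30×9.0 + 40×10.0 + 50×11.0 = 2220.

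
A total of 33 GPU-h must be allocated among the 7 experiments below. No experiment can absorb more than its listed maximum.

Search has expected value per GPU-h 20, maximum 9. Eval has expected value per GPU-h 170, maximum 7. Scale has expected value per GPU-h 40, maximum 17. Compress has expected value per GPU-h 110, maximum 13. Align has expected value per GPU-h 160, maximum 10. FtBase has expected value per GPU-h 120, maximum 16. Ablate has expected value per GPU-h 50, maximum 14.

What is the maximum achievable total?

4710

Rank by expected value per GPU-h: Eval 170 > Align 160 > FtBase 120 > Compress 110 > Ablate 50 > Scale 40 > Search 20.
Eval: +7 to 7 (cap) ; 26 left.
Align takes 10 to reach its cap of 10 ; 16 left.
FtBase: +16 to 16 (cap) ; 0 left.
Total = 170×7 + 160×10 + 120×16 = 4710.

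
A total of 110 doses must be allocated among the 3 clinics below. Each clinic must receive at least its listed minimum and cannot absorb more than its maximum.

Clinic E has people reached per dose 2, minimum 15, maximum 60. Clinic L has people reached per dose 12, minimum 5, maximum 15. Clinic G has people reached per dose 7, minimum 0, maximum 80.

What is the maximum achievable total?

Meeting every minimum uses 15+5+0 = 20 doses, leaving 90.
Highest people reached per dose first: Clinic L 12 > Clinic G 7 > Clinic E 2.
Give Clinic L 10 more to hit its cap of 15 ; 80 left.
Clinic G: +80 to 80 (cap) ; 0 left.
Total = 2×15 + 12×15 + 7×80 = 770.

770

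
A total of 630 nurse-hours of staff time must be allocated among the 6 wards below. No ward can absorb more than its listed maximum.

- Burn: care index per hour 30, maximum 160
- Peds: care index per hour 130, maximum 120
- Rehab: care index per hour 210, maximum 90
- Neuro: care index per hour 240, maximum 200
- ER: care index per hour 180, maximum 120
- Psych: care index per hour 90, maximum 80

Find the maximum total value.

111900

Highest care index per hour first: Neuro 240 > Rehab 210 > ER 180 > Peds 130 > Psych 90 > Burn 30.
Neuro: +200 to 200 (cap) → 430 left.
Give Rehab 90 to hit its cap of 90 → 340 left.
ER: +120 to 120 (cap) → 220 left.
Peds: +120 to 120 (cap) → 100 left.
Psych takes 80 to reach its cap of 80 → 20 left.
Burn has room for 160 but only 20 remain, so it gets 20.
Total = 30×20 + 130×120 + 210×90 + 240×200 + 180×120 + 90×80 = 111900.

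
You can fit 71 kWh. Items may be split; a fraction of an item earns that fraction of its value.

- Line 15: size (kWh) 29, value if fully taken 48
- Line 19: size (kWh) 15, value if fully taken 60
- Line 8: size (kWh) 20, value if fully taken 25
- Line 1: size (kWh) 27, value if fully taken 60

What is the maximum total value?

Sort by value density: Line 19 60/15≈4, Line 1 60/27≈2.22, Line 15 48/29≈1.66, Line 8 25/20≈1.25.
All 15 kWh of Line 19 fit (value 60) ; 56 remain.
All 27 kWh of Line 1 fit (value 60) ; 29 remain.
Take all of Line 15 (29 kWh, value 48) ; 0 kWh left.
Total value = 168.

168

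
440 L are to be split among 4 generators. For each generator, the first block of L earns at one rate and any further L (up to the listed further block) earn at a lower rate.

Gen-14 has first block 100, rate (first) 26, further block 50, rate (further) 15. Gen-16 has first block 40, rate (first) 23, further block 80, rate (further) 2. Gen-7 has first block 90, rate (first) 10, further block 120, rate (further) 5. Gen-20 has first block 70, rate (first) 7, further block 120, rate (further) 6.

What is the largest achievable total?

6200

Treat each block as its own option and order by rate: Gen-14/T1 26 > Gen-16/T1 23 > Gen-14/T2 15 > Gen-7/T1 10 > Gen-20/T1 7 > Gen-20/T2 6 > Gen-7/T2 5 > Gen-16/T2 2.
Fill Gen-14 T1 block (100 at 26) → 340 left.
Gen-16/T1 (23): +40 → 300 left.
Gen-14/T2 (15): +50 → 250 left.
Gen-7/T1 (10): +90 → 160 left.
Fill Gen-20 T1 block (70 at 7) → 90 left.
Gen-20 T2 at 6: only 90 left, fill 90.
Total = 26×100 + 23×40 + 15×50 + 10×90 + 7×70 + 6×90 = 6200.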